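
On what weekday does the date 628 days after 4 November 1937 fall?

Nov 4, 1937 is a Thursday.
628 mod 7 = 5, so 628 days after a Thursday is Thursday + 5 = Tuesday.

Tuesday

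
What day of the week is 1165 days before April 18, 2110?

First find the weekday of Apr 18, 2110. Doomsday rule: the anchor day for the 2100s is Sunday. For year 10: 10÷12 = 0 r 10, and 10÷4 = 2, so 0+10+2 = 12.
Sunday + 12 ≡ Friday — that's 2110's doomsday.
In April the doomsday date is Apr 4.
Apr 18 is 14 days after Apr 4; 14 mod 7 = 0, so Friday + 0 = Friday.
1165 mod 7 = 3, so 1165 days before a Friday is Friday − 3 = Tuesday.

Tuesday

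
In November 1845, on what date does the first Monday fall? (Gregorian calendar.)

November 3, 1845

November 1, 1845 is a Saturday.
The first Monday is therefore November 3 (2 days later).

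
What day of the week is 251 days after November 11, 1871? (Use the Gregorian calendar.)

Friday

First find the weekday of Nov 11, 1871. Doomsday rule: the anchor day for the 1800s is Friday. For year 71: 71÷12 = 5 r 11, and 11÷4 = 2, so 5+11+2 = 18.
Friday + 18 ≡ Tuesday — that's 1871's doomsday.
In November the doomsday date is Nov 7.
Nov 11 is 4 days after Nov 7; 4 mod 7 = 4, so Tuesday + 4 = Saturday.
251 mod 7 = 6, so 251 days after a Saturday is Saturday + 6 = Friday.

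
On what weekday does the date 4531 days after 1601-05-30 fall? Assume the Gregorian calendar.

May 30, 1601 is a Wednesday.
4531 mod 7 = 2, so 4531 days after a Wednesday is Wednesday + 2 = Friday.

Friday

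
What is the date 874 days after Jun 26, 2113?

+365 (one year) → Jun 26, 2114 (509 left).
+365 (one year) → Jun 26, 2115 (144 left).
Jun has 30 days: +5 → Jul 1, 2115 (139 left).
Jul has 31 days: +31 → Aug 1, 2115 (108 left).
Aug has 31 days: +31 → Sep 1, 2115 (77 left).
Sep has 30 days: +30 → Oct 1, 2115 (47 left).
Oct has 31 days: +31 → Nov 1, 2115 (16 left).
+16 → Nov 17, 2115.

November 17, 2115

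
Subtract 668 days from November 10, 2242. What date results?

January 11, 2241

−365 (one year) → Nov 10, 2241 (303 left).
−10 → Oct 31, 2241 (end of Oct, 31 days; 293 left).
−31 → Sep 30, 2241 (end of Sep, 30 days; 262 left).
−30 → Aug 31, 2241 (end of Aug, 31 days; 232 left).
−31 → Jul 31, 2241 (end of Jul, 31 days; 201 left).
−31 → Jun 30, 2241 (end of Jun, 30 days; 170 left).
−30 → May 31, 2241 (end of May, 31 days; 140 left).
−31 → Apr 30, 2241 (end of Apr, 30 days; 109 left).
−30 → Mar 31, 2241 (end of Mar, 31 days; 79 left).
−31 → Feb 28, 2241 (end of Feb, 28 days; 48 left).
−28 → Jan 31, 2241 (end of Jan, 31 days; 20 left).
−20 → Jan 11, 2241.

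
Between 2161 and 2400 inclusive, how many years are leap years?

Multiples of 4 in [2161,2400]: 60.
Of those, multiples of 100: 3 (not leap unless ÷400).
Multiples of 400: 1.
Leap years = 60 − 3 + 1 = 58.

58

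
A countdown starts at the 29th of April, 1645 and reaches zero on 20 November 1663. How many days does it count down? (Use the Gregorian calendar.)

6779

Apr 29, 1645 → Apr 29, 1646: 365 days.
Apr 29, 1646 → Apr 29, 1647: 365 days.
Apr 29, 1647 → Apr 29, 1648: 366 days (Feb 29, 1648 is in that span).
Apr 29, 1648 → Apr 29, 1649: 365 days.
Apr 29, 1649 → Apr 29, 1650: 365 days.
Apr 29, 1650 → Apr 29, 1651: 365 days.
Apr 29, 1651 → Apr 29, 1652: 366 days (Feb 29, 1652 is in that span).
Apr 29, 1652 → Apr 29, 1653: 365 days.
Apr 29, 1653 → Apr 29, 1654: 365 days.
Apr 29, 1654 → Apr 29, 1655: 365 days.
Apr 29, 1655 → Apr 29, 1656: 366 days (Feb 29, 1656 is in that span).
Apr 29, 1656 → Apr 29, 1657: 365 days.
Apr 29, 1657 → Apr 29, 1658: 365 days.
Apr 29, 1658 → Apr 29, 1659: 365 days.
Apr 29, 1659 → Apr 29, 1660: 366 days (Feb 29, 1660 is in that span).
Apr 29, 1660 → Apr 29, 1661: 365 days.
Apr 29, 1661 → Apr 29, 1662: 365 days.
Apr 29, 1662 → Apr 29, 1663: 365 days.
Apr 29, 1663 → May 29, 1663: 30 days (April has 30).
May 29, 1663 → Jun 29, 1663: 31 days (May has 31).
Jun 29, 1663 → Jul 29, 1663: 30 days (June has 30).
Jul 29, 1663 → Aug 29, 1663: 31 days (July has 31).
Aug 29, 1663 → Sep 29, 1663: 31 days (August has 31).
Sep 29, 1663 → Oct 29, 1663: 30 days (September has 30).
Oct 29, 1663 → Nov 20, 1663: 22 days.
Total: 6779 days.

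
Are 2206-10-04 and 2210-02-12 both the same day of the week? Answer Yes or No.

From Oct 4, 2206 to Feb 12, 2210 is 1227 days.
1227 mod 7 = 2, so they are different weekdays.
(Oct 4, 2206 is a Saturday; Feb 12, 2210 is a Monday.)

No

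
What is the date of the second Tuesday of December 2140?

December 13, 2140

December 1, 2140 is a Thursday.
The first Tuesday is therefore December 6 (5 days later).
The second Tuesday is 6 + 1×7 = December 13.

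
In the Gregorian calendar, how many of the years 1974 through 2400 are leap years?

Multiples of 4 in [1974,2400]: 107.
Of those, multiples of 100: 5 (not leap unless ÷400).
Multiples of 400: 2.
Leap years = 107 − 5 + 2 = 104.

104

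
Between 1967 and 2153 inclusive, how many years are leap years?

Multiples of 4 in [1967,2153]: 47.
Of those, multiples of 100: 2 (not leap unless ÷400).
Multiples of 400: 1.
Leap years = 47 − 2 + 1 = 46.

46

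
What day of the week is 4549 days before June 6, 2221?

Jun 6, 2221 is a Wednesday.
4549 mod 7 = 6, so 4549 days before a Wednesday is Wednesday − 6 = Thursday.

Thursday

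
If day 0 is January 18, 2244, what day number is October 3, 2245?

624

Jan 18, 2244 → Jan 18, 2245: 366 days (Feb 29, 2244 is in that span).
Jan 18, 2245 → Feb 18, 2245: 31 days (January has 31).
Feb 18, 2245 → Mar 18, 2245: 28 days (February has 28).
Mar 18, 2245 → Apr 18, 2245: 31 days (March has 31).
Apr 18, 2245 → May 18, 2245: 30 days (April has 30).
May 18, 2245 → Jun 18, 2245: 31 days (May has 31).
Jun 18, 2245 → Jul 18, 2245: 30 days (June has 30).
Jul 18, 2245 → Aug 18, 2245: 31 days (July has 31).
Aug 18, 2245 → Sep 18, 2245: 31 days (August has 31).
Sep 18, 2245 → Oct 3, 2245: 15 days.
Total: 624 days.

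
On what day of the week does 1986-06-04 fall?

January 1, 1986 is a Wednesday.
Jan 1, 1986 → Feb 1, 1986: 31 days (January has 31).
Feb 1, 1986 → Mar 1, 1986: 28 days (February has 28).
Mar 1, 1986 → Apr 1, 1986: 31 days (March has 31).
Apr 1, 1986 → May 1, 1986: 30 days (April has 30).
May 1, 1986 → Jun 1, 1986: 31 days (May has 31).
Jun 1, 1986 → Jun 4, 1986: 3 days.
Total: 154 days.
154 mod 7 = 0, so Wednesday + 0 = Wednesday.

Wednesday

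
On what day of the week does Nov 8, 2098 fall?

Saturday

January 1, 2098 is a Wednesday.
Jan 1, 2098 → Feb 1, 2098: 31 days (January has 31).
Feb 1, 2098 → Mar 1, 2098: 28 days (February has 28).
Mar 1, 2098 → Apr 1, 2098: 31 days (March has 31).
Apr 1, 2098 → May 1, 2098: 30 days (April has 30).
May 1, 2098 → Jun 1, 2098: 31 days (May has 31).
Jun 1, 2098 → Jul 1, 2098: 30 days (June has 30).
Jul 1, 2098 → Aug 1, 2098: 31 days (July has 31).
Aug 1, 2098 → Sep 1, 2098: 31 days (August has 31).
Sep 1, 2098 → Oct 1, 2098: 30 days (September has 30).
Oct 1, 2098 → Nov 1, 2098: 31 days (October has 31).
Nov 1, 2098 → Nov 8, 2098: 7 days.
Total: 311 days.
311 mod 7 = 3, so Wednesday + 3 = Saturday.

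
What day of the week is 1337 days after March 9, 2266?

Friday

Mar 9, 2266 is a Friday.
1337 mod 7 = 0, so 1337 days after a Friday is Friday + 0 = Friday.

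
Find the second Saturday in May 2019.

May 11, 2019

May 1, 2019 is a Wednesday.
The first Saturday is therefore May 4 (3 days later).
The second Saturday is 4 + 1×7 = May 11.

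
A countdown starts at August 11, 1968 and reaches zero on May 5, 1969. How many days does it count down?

Aug 11, 1968 → Sep 11, 1968: 31 days (August has 31).
Sep 11, 1968 → Oct 11, 1968: 30 days (September has 30).
Oct 11, 1968 → Nov 11, 1968: 31 days (October has 31).
Nov 11, 1968 → Dec 11, 1968: 30 days (November has 30).
Dec 11, 1968 → Jan 11, 1969: 31 days (December has 31).
Jan 11, 1969 → Feb 11, 1969: 31 days (January has 31).
Feb 11, 1969 → Mar 11, 1969: 28 days (February has 28).
Mar 11, 1969 → Apr 11, 1969: 31 days (March has 31).
Apr 11, 1969 → May 5, 1969: 24 days.
Total: 267 days.

267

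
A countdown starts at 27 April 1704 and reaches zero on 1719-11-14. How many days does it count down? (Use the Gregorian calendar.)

Apr 27, 1704 → Apr 27, 1705: 365 days.
Apr 27, 1705 → Apr 27, 1706: 365 days.
Apr 27, 1706 → Apr 27, 1707: 365 days.
Apr 27, 1707 → Apr 27, 1708: 366 days (Feb 29, 1708 is in that span).
Apr 27, 1708 → Apr 27, 1709: 365 days.
Apr 27, 1709 → Apr 27, 1710: 365 days.
Apr 27, 1710 → Apr 27, 1711: 365 days.
Apr 27, 1711 → Apr 27, 1712: 366 days (Feb 29, 1712 is in that span).
Apr 27, 1712 → Apr 27, 1713: 365 days.
Apr 27, 1713 → Apr 27, 1714: 365 days.
Apr 27, 1714 → Apr 27, 1715: 365 days.
Apr 27, 1715 → Apr 27, 1716: 366 days (Feb 29, 1716 is in that span).
Apr 27, 1716 → Apr 27, 1717: 365 days.
Apr 27, 1717 → Apr 27, 1718: 365 days.
Apr 27, 1718 → Apr 27, 1719: 365 days.
Apr 27, 1719 → May 27, 1719: 30 days (April has 30).
May 27, 1719 → Jun 27, 1719: 31 days (May has 31).
Jun 27, 1719 → Jul 27, 1719: 30 days (June has 30).
Jul 27, 1719 → Aug 27, 1719: 31 days (July has 31).
Aug 27, 1719 → Sep 27, 1719: 31 days (August has 31).
Sep 27, 1719 → Oct 27, 1719: 30 days (September has 30).
Oct 27, 1719 → Nov 14, 1719: 18 days.
Total: 5679 days.

5679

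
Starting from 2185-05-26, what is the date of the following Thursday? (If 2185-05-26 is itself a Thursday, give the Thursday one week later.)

June 2, 2185

May 26, 2185 is a Thursday.
From Thursday to the next Thursday is 7 days.
May 26, 2185 + 7 = Jun 2, 2185.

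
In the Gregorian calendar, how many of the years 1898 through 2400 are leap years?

Multiples of 4 in [1898,2400]: 126.
Of those, multiples of 100: 6 (not leap unless ÷400).
Multiples of 400: 2.
Leap years = 126 − 6 + 2 = 122.

122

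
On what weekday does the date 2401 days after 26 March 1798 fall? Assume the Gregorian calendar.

First find the weekday of Mar 26, 1798. Doomsday rule: the anchor day for the 1700s is Sunday. For year 98: 98÷12 = 8 r 2, and 2÷4 = 0, so 8+2+0 = 10.
Sunday + 10 ≡ Wednesday — that's 1798's doomsday.
In March the doomsday date is Mar 14.
Mar 26 is 12 days after Mar 14; 12 mod 7 = 5, so Wednesday + 5 = Monday.
2401 mod 7 = 0, so 2401 days after a Monday is Monday + 0 = Monday.

Monday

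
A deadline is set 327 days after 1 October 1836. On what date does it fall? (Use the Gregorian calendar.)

August 24, 1837

Oct has 31 days: +31 → Nov 1, 1836 (296 left).
Nov has 30 days: +30 → Dec 1, 1836 (266 left).
Dec has 31 days: +31 → Jan 1, 1837 (235 left).
Jan has 31 days: +31 → Feb 1, 1837 (204 left).
Feb has 28 days: +28 → Mar 1, 1837 (176 left).
Mar has 31 days: +31 → Apr 1, 1837 (145 left).
Apr has 30 days: +30 → May 1, 1837 (115 left).
May has 31 days: +31 → Jun 1, 1837 (84 left).
Jun has 30 days: +30 → Jul 1, 1837 (54 left).
Jul has 31 days: +31 → Aug 1, 1837 (23 left).
+23 → Aug 24, 1837.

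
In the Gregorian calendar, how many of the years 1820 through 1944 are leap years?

Multiples of 4 in [1820,1944]: 32.
Of those, multiples of 100: 1 (not leap unless ÷400).
Multiples of 400: 0.
Leap years = 32 − 1 + 0 = 31.

31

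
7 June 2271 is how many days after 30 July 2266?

1773

Jul 30, 2266 → Jul 30, 2267: 365 days.
Jul 30, 2267 → Jul 30, 2268: 366 days (Feb 29, 2268 is in that span).
Jul 30, 2268 → Jul 30, 2269: 365 days.
Jul 30, 2269 → Jul 30, 2270: 365 days.
Jul 30, 2270 → Aug 30, 2270: 31 days (July has 31).
Aug 30, 2270 → Sep 30, 2270: 31 days (August has 31).
Sep 30, 2270 → Oct 30, 2270: 30 days (September has 30).
Oct 30, 2270 → Nov 30, 2270: 31 days (October has 31).
Nov 30, 2270 → Dec 30, 2270: 30 days (November has 30).
Dec 30, 2270 → Jan 30, 2271: 31 days (December has 31).
Jan 30, 2271 → Feb 28, 2271: 29 days (January has 31).
Feb 28, 2271 → Mar 28, 2271: 28 days (February has 28).
Mar 28, 2271 → Apr 28, 2271: 31 days (March has 31).
Apr 28, 2271 → May 28, 2271: 30 days (April has 30).
May 28, 2271 → Jun 7, 2271: 10 days.
Total: 1773 days.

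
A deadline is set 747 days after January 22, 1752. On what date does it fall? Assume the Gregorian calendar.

+366 (one year; includes Feb 29, 1752) → Jan 22, 1753 (381 left).
Jan has 31 days: +10 → Feb 1, 1753 (371 left).
Feb has 28 days: +28 → Mar 1, 1753 (343 left).
Mar has 31 days: +31 → Apr 1, 1753 (312 left).
Apr has 30 days: +30 → May 1, 1753 (282 left).
May has 31 days: +31 → Jun 1, 1753 (251 left).
Jun has 30 days: +30 → Jul 1, 1753 (221 left).
Jul has 31 days: +31 → Aug 1, 1753 (190 left).
Aug has 31 days: +31 → Sep 1, 1753 (159 left).
Sep has 30 days: +30 → Oct 1, 1753 (129 left).
Oct has 31 days: +31 → Nov 1, 1753 (98 left).
Nov has 30 days: +30 → Dec 1, 1753 (68 left).
Dec has 31 days: +31 → Jan 1, 1754 (37 left).
Jan has 31 days: +31 → Feb 1, 1754 (6 left).
+6 → Feb 7, 1754.

February 7, 1754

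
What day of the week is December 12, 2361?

Doomsday rule: the anchor day for the 2300s is Wednesday. For year 61: 61÷12 = 5 r 1, and 1÷4 = 0, so 5+1+0 = 6.
Wednesday + 6 ≡ Tuesday — that's 2361's doomsday.
In December the doomsday date is Dec 12.
Dec 12 is the doomsday itself: Tuesday.

Tuesday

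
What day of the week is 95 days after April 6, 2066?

Saturday

First find the weekday of Apr 6, 2066. Doomsday rule: the anchor day for the 2000s is Tuesday. For year 66: 66÷12 = 5 r 6, and 6÷4 = 1, so 5+6+1 = 12.
Tuesday + 12 ≡ Sunday — that's 2066's doomsday.
In April the doomsday date is Apr 4.
Apr 6 is 2 days after Apr 4; 2 mod 7 = 2, so Sunday + 2 = Tuesday.
95 mod 7 = 4, so 95 days after a Tuesday is Tuesday + 4 = Saturday.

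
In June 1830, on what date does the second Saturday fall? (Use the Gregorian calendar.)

June 12, 1830

June 1, 1830 is a Tuesday.
The first Saturday is therefore June 5 (4 days later).
The second Saturday is 5 + 1×7 = June 12.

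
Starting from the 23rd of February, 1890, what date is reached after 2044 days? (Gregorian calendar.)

+365 (one year) → Feb 23, 1891 (1679 left).
+365 (one year) → Feb 23, 1892 (1314 left).
+366 (one year; includes Feb 29, 1892) → Feb 23, 1893 (948 left).
+365 (one year) → Feb 23, 1894 (583 left).
+365 (one year) → Feb 23, 1895 (218 left).
Feb has 28 days: +6 → Mar 1, 1895 (212 left).
Mar has 31 days: +31 → Apr 1, 1895 (181 left).
Apr has 30 days: +30 → May 1, 1895 (151 left).
May has 31 days: +31 → Jun 1, 1895 (120 left).
Jun has 30 days: +30 → Jul 1, 1895 (90 left).
Jul has 31 days: +31 → Aug 1, 1895 (59 left).
Aug has 31 days: +31 → Sep 1, 1895 (28 left).
+28 → Sep 29, 1895.

September 29, 1895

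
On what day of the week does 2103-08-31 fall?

Doomsday rule: the anchor day for the 2100s is Sunday. For year 03: 3÷12 = 0 r 3, and 3÷4 = 0, so 0+3+0 = 3.
Sunday + 3 ≡ Wednesday — that's 2103's doomsday.
In August the doomsday date is Aug 8.
Aug 31 is 23 days after Aug 8; 23 mod 7 = 2, so Wednesday + 2 = Friday.

Friday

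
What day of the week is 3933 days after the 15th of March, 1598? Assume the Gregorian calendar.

Saturday

Mar 15, 1598 is a Sunday.
3933 mod 7 = 6, so 3933 days after a Sunday is Sunday + 6 = Saturday.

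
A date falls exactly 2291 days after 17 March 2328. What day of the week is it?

Monday

First find the weekday of Mar 17, 2328. Doomsday rule: the anchor day for the 2300s is Wednesday. For year 28: 28÷12 = 2 r 4, and 4÷4 = 1, so 2+4+1 = 7.
Wednesday + 7 ≡ Wednesday — that's 2328's doomsday.
In March the doomsday date is Mar 14.
Mar 17 is 3 days after Mar 14; 3 mod 7 = 3, so Wednesday + 3 = Saturday.
2291 mod 7 = 2, so 2291 days after a Saturday is Saturday + 2 = Monday.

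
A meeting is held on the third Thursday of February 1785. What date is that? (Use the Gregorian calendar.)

February 17, 1785

February 1, 1785 is a Tuesday.
The first Thursday is therefore February 3 (2 days later).
The third Thursday is 3 + 2×7 = February 17.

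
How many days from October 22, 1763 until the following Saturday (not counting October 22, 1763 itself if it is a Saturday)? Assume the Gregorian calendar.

Oct 22, 1763 is a Saturday.
From Saturday to the next Saturday is 7 days.

7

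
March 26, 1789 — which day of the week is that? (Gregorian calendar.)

Thursday

Doomsday rule: the anchor day for the 1700s is Sunday. For year 89: 89÷12 = 7 r 5, and 5÷4 = 1, so 7+5+1 = 13.
Sunday + 13 ≡ Saturday — that's 1789's doomsday.
In March the doomsday date is Mar 14.
Mar 26 is 12 days after Mar 14; 12 mod 7 = 5, so Saturday + 5 = Thursday.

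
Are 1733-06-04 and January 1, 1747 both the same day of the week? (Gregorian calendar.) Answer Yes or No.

From Jun 4, 1733 to Jan 1, 1747 is 4959 days.
4959 mod 7 = 3, so they are different weekdays.
(Jun 4, 1733 is a Thursday; Jan 1, 1747 is a Sunday.)

No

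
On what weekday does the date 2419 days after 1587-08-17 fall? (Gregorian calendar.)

Friday

Aug 17, 1587 is a Monday.
2419 mod 7 = 4, so 2419 days after a Monday is Monday + 4 = Friday.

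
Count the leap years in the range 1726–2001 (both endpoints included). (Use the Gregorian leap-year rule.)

Multiples of 4 in [1726,2001]: 69.
Of those, multiples of 100: 3 (not leap unless ÷400).
Multiples of 400: 1.
Leap years = 69 − 3 + 1 = 67.

67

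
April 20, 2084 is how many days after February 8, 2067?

6281

Feb 8, 2067 → Feb 8, 2068: 365 days.
Feb 8, 2068 → Feb 8, 2069: 366 days (Feb 29, 2068 is in that span).
Feb 8, 2069 → Feb 8, 2070: 365 days.
Feb 8, 2070 → Feb 8, 2071: 365 days.
Feb 8, 2071 → Feb 8, 2072: 365 days.
Feb 8, 2072 → Feb 8, 2073: 366 days (Feb 29, 2072 is in that span).
Feb 8, 2073 → Feb 8, 2074: 365 days.
Feb 8, 2074 → Feb 8, 2075: 365 days.
Feb 8, 2075 → Feb 8, 2076: 365 days.
Feb 8, 2076 → Feb 8, 2077: 366 days (Feb 29, 2076 is in that span).
Feb 8, 2077 → Feb 8, 2078: 365 days.
Feb 8, 2078 → Feb 8, 2079: 365 days.
Feb 8, 2079 → Feb 8, 2080: 365 days.
Feb 8, 2080 → Feb 8, 2081: 366 days (Feb 29, 2080 is in that span).
Feb 8, 2081 → Feb 8, 2082: 365 days.
Feb 8, 2082 → Feb 8, 2083: 365 days.
Feb 8, 2083 → Feb 8, 2084: 365 days.
Feb 8, 2084 → Mar 8, 2084: 29 days (February has 29).
Mar 8, 2084 → Apr 8, 2084: 31 days (March has 31).
Apr 8, 2084 → Apr 20, 2084: 12 days.
Total: 6281 days.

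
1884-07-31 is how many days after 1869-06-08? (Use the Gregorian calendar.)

5532

Jun 8, 1869 → Jun 8, 1870: 365 days.
Jun 8, 1870 → Jun 8, 1871: 365 days.
Jun 8, 1871 → Jun 8, 1872: 366 days (Feb 29, 1872 is in that span).
Jun 8, 1872 → Jun 8, 1873: 365 days.
Jun 8, 1873 → Jun 8, 1874: 365 days.
Jun 8, 1874 → Jun 8, 1875: 365 days.
Jun 8, 1875 → Jun 8, 1876: 366 days (Feb 29, 1876 is in that span).
Jun 8, 1876 → Jun 8, 1877: 365 days.
Jun 8, 1877 → Jun 8, 1878: 365 days.
Jun 8, 1878 → Jun 8, 1879: 365 days.
Jun 8, 1879 → Jun 8, 1880: 366 days (Feb 29, 1880 is in that span).
Jun 8, 1880 → Jun 8, 1881: 365 days.
Jun 8, 1881 → Jun 8, 1882: 365 days.
Jun 8, 1882 → Jun 8, 1883: 365 days.
Jun 8, 1883 → Jun 8, 1884: 366 days (Feb 29, 1884 is in that span).
Jun 8, 1884 → Jul 8, 1884: 30 days (June has 30).
Jul 8, 1884 → Jul 31, 1884: 23 days.
Total: 5532 days.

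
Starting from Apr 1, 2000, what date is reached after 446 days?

June 21, 2001

+365 (one year) → Apr 1, 2001 (81 left).
Apr has 30 days: +30 → May 1, 2001 (51 left).
May has 31 days: +31 → Jun 1, 2001 (20 left).
+20 → Jun 21, 2001.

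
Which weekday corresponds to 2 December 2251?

Doomsday rule: the anchor day for the 2200s is Friday. For year 51: 51÷12 = 4 r 3, and 3÷4 = 0, so 4+3+0 = 7.
Friday + 7 ≡ Friday — that's 2251's doomsday.
In December the doomsday date is Dec 12.
Dec 2 is 10 days before Dec 12; 10 mod 7 = 3, so Friday − 3 = Tuesday.

Tuesday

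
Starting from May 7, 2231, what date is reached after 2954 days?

+366 (one year; includes Feb 29, 2232) → May 7, 2232 (2588 left).
+365 (one year) → May 7, 2233 (2223 left).
+365 (one year) → May 7, 2234 (1858 left).
+365 (one year) → May 7, 2235 (1493 left).
+366 (one year; includes Feb 29, 2236) → May 7, 2236 (1127 left).
+365 (one year) → May 7, 2237 (762 left).
+365 (one year) → May 7, 2238 (397 left).
May has 31 days: +25 → Jun 1, 2238 (372 left).
Jun has 30 days: +30 → Jul 1, 2238 (342 left).
Jul has 31 days: +31 → Aug 1, 2238 (311 left).
Aug has 31 days: +31 → Sep 1, 2238 (280 left).
Sep has 30 days: +30 → Oct 1, 2238 (250 left).
Oct has 31 days: +31 → Nov 1, 2238 (219 left).
Nov has 30 days: +30 → Dec 1, 2238 (189 left).
Dec has 31 days: +31 → Jan 1, 2239 (158 left).
Jan has 31 days: +31 → Feb 1, 2239 (127 left).
Feb has 28 days: +28 → Mar 1, 2239 (99 left).
Mar has 31 days: +31 → Apr 1, 2239 (68 left).
Apr has 30 days: +30 → May 1, 2239 (38 left).
May has 31 days: +31 → Jun 1, 2239 (7 left).
+7 → Jun 8, 2239.

June 8, 2239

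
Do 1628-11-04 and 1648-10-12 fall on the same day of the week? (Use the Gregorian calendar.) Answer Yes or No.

From Nov 4, 1628 to Oct 12, 1648 is 7282 days.
7282 mod 7 = 2, so they are different weekdays.
(Nov 4, 1628 is a Saturday; Oct 12, 1648 is a Monday.)

No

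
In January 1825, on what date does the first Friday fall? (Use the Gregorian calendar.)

January 7, 1825

January 1, 1825 is a Saturday.
The first Friday is therefore January 7 (6 days later).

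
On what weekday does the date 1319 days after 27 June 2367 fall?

Friday

First find the weekday of Jun 27, 2367. Doomsday rule: the anchor day for the 2300s is Wednesday. For year 67: 67÷12 = 5 r 7, and 7÷4 = 1, so 5+7+1 = 13.
Wednesday + 13 ≡ Tuesday — that's 2367's doomsday.
In June the doomsday date is Jun 6.
Jun 27 is 21 days after Jun 6; 21 mod 7 = 0, so Tuesday + 0 = Tuesday.
1319 mod 7 = 3, so 1319 days after a Tuesday is Tuesday + 3 = Friday.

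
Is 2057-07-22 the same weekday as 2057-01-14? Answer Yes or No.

Yes

From Jan 14, 2057 to Jul 22, 2057 is 189 days.
189 mod 7 = 0, so they are the same weekday.
(Jan 14, 2057 is a Sunday; Jul 22, 2057 is a Sunday.)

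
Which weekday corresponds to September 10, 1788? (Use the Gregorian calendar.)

Doomsday rule: the anchor day for the 1700s is Sunday. For year 88: 88÷12 = 7 r 4, and 4÷4 = 1, so 7+4+1 = 12.
Sunday + 12 ≡ Friday — that's 1788's doomsday.
In September the doomsday date is Sep 5.
Sep 10 is 5 days after Sep 5; 5 mod 7 = 5, so Friday + 5 = Wednesday.

Wednesday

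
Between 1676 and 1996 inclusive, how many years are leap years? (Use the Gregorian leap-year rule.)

78

Multiples of 4 in [1676,1996]: 81.
Of those, multiples of 100: 3 (not leap unless ÷400).
Multiples of 400: 0.
Leap years = 81 − 3 + 0 = 78.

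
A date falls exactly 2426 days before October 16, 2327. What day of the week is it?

First find the weekday of Oct 16, 2327. Doomsday rule: the anchor day for the 2300s is Wednesday. For year 27: 27÷12 = 2 r 3, and 3÷4 = 0, so 2+3+0 = 5.
Wednesday + 5 ≡ Monday — that's 2327's doomsday.
In October the doomsday date is Oct 10.
Oct 16 is 6 days after Oct 10; 6 mod 7 = 6, so Monday + 6 = Sunday.
2426 mod 7 = 4, so 2426 days before a Sunday is Sunday − 4 = Wednesday.

Wednesday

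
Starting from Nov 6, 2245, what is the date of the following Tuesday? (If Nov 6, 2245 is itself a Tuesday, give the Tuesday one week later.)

Nov 6, 2245 is a Thursday.
From Thursday to the next Tuesday is 5 days.
Nov 6, 2245 + 5 = Nov 11, 2245.

November 11, 2245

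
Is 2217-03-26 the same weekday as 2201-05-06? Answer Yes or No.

Yes

From May 6, 2201 to Mar 26, 2217 is 5803 days.
5803 mod 7 = 0, so they are the same weekday.
(May 6, 2201 is a Wednesday; Mar 26, 2217 is a Wednesday.)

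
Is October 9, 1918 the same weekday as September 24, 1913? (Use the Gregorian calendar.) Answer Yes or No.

From Sep 24, 1913 to Oct 9, 1918 is 1841 days.
1841 mod 7 = 0, so they are the same weekday.
(Sep 24, 1913 is a Wednesday; Oct 9, 1918 is a Wednesday.)

Yes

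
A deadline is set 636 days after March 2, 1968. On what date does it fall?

November 28, 1969

+365 (one year) → Mar 2, 1969 (271 left).
Mar has 31 days: +30 → Apr 1, 1969 (241 left).
Apr has 30 days: +30 → May 1, 1969 (211 left).
May has 31 days: +31 → Jun 1, 1969 (180 left).
Jun has 30 days: +30 → Jul 1, 1969 (150 left).
Jul has 31 days: +31 → Aug 1, 1969 (119 left).
Aug has 31 days: +31 → Sep 1, 1969 (88 left).
Sep has 30 days: +30 → Oct 1, 1969 (58 left).
Oct has 31 days: +31 → Nov 1, 1969 (27 left).
+27 → Nov 28, 1969.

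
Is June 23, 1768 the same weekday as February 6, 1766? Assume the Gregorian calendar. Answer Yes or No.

Yes

From Feb 6, 1766 to Jun 23, 1768 is 868 days.
868 mod 7 = 0, so they are the same weekday.
(Feb 6, 1766 is a Thursday; Jun 23, 1768 is a Thursday.)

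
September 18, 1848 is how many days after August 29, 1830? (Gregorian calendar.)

Aug 29, 1830 → Aug 29, 1831: 365 days.
Aug 29, 1831 → Aug 29, 1832: 366 days (Feb 29, 1832 is in that span).
Aug 29, 1832 → Aug 29, 1833: 365 days.
Aug 29, 1833 → Aug 29, 1834: 365 days.
Aug 29, 1834 → Aug 29, 1835: 365 days.
Aug 29, 1835 → Aug 29, 1836: 366 days (Feb 29, 1836 is in that span).
Aug 29, 1836 → Aug 29, 1837: 365 days.
Aug 29, 1837 → Aug 29, 1838: 365 days.
Aug 29, 1838 → Aug 29, 1839: 365 days.
Aug 29, 1839 → Aug 29, 1840: 366 days (Feb 29, 1840 is in that span).
Aug 29, 1840 → Aug 29, 1841: 365 days.
Aug 29, 1841 → Aug 29, 1842: 365 days.
Aug 29, 1842 → Aug 29, 1843: 365 days.
Aug 29, 1843 → Aug 29, 1844: 366 days (Feb 29, 1844 is in that span).
Aug 29, 1844 → Aug 29, 1845: 365 days.
Aug 29, 1845 → Aug 29, 1846: 365 days.
Aug 29, 1846 → Aug 29, 1847: 365 days.
Aug 29, 1847 → Sep 29, 1847: 31 days (August has 31).
Sep 29, 1847 → Oct 29, 1847: 30 days (September has 30).
Oct 29, 1847 → Nov 29, 1847: 31 days (October has 31).
Nov 29, 1847 → Dec 29, 1847: 30 days (November has 30).
Dec 29, 1847 → Jan 29, 1848: 31 days (December has 31).
Jan 29, 1848 → Feb 29, 1848: 31 days (January has 31).
Feb 29, 1848 → Mar 29, 1848: 29 days (February has 29).
Mar 29, 1848 → Apr 29, 1848: 31 days (March has 31).
Apr 29, 1848 → May 29, 1848: 30 days (April has 30).
May 29, 1848 → Jun 29, 1848: 31 days (May has 31).
Jun 29, 1848 → Jul 29, 1848: 30 days (June has 30).
Jul 29, 1848 → Aug 29, 1848: 31 days (July has 31).
Aug 29, 1848 → Sep 18, 1848: 20 days.
Total: 6595 days.

6595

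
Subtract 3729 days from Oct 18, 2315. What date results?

−365 (one year) → Oct 18, 2314 (3364 left).
−365 (one year) → Oct 18, 2313 (2999 left).
−365 (one year) → Oct 18, 2312 (2634 left).
−366 (one year; includes Feb 29, 2312) → Oct 18, 2311 (2268 left).
−365 (one year) → Oct 18, 2310 (1903 left).
−365 (one year) → Oct 18, 2309 (1538 left).
−365 (one year) → Oct 18, 2308 (1173 left).
−366 (one year; includes Feb 29, 2308) → Oct 18, 2307 (807 left).
−365 (one year) → Oct 18, 2306 (442 left).
−365 (one year) → Oct 18, 2305 (77 left).
−18 → Sep 30, 2305 (end of Sep, 30 days; 59 left).
−30 → Aug 31, 2305 (end of Aug, 31 days; 29 left).
−29 → Aug 2, 2305.

August 2, 2305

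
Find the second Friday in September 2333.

September 1, 2333 is a Friday.
The first Friday is therefore September 1 (same day).
The second Friday is 1 + 1×7 = September 8.

September 8, 2333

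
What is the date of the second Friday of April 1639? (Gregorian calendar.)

April 1, 1639 is a Friday.
The first Friday is therefore April 1 (same day).
The second Friday is 1 + 1×7 = April 8.

April 8, 1639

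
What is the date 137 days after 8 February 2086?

June 25, 2086

Feb has 28 days: +21 → Mar 1, 2086 (116 left).
Mar has 31 days: +31 → Apr 1, 2086 (85 left).
Apr has 30 days: +30 → May 1, 2086 (55 left).
May has 31 days: +31 → Jun 1, 2086 (24 left).
+24 → Jun 25, 2086.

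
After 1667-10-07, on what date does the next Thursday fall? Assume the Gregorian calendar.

Oct 7, 1667 is a Friday.
From Friday to the next Thursday is 6 days.
Oct 7, 1667 + 6 = Oct 13, 1667.

October 13, 1667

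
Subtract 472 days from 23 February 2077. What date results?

November 9, 2075

−366 (one year; includes Feb 29, 2076) → Feb 23, 2076 (106 left).
−23 → Jan 31, 2076 (end of Jan, 31 days; 83 left).
−31 → Dec 31, 2075 (end of Dec, 31 days; 52 left).
−31 → Nov 30, 2075 (end of Nov, 30 days; 21 left).
−21 → Nov 9, 2075.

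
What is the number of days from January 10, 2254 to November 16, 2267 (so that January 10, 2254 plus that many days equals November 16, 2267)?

Jan 10, 2254 → Jan 10, 2255: 365 days.
Jan 10, 2255 → Jan 10, 2256: 365 days.
Jan 10, 2256 → Jan 10, 2257: 366 days (Feb 29, 2256 is in that span).
Jan 10, 2257 → Jan 10, 2258: 365 days.
Jan 10, 2258 → Jan 10, 2259: 365 days.
Jan 10, 2259 → Jan 10, 2260: 365 days.
Jan 10, 2260 → Jan 10, 2261: 366 days (Feb 29, 2260 is in that span).
Jan 10, 2261 → Jan 10, 2262: 365 days.
Jan 10, 2262 → Jan 10, 2263: 365 days.
Jan 10, 2263 → Jan 10, 2264: 365 days.
Jan 10, 2264 → Jan 10, 2265: 366 days (Feb 29, 2264 is in that span).
Jan 10, 2265 → Jan 10, 2266: 365 days.
Jan 10, 2266 → Jan 10, 2267: 365 days.
Jan 10, 2267 → Feb 10, 2267: 31 days (January has 31).
Feb 10, 2267 → Mar 10, 2267: 28 days (February has 28).
Mar 10, 2267 → Apr 10, 2267: 31 days (March has 31).
Apr 10, 2267 → May 10, 2267: 30 days (April has 30).
May 10, 2267 → Jun 10, 2267: 31 days (May has 31).
Jun 10, 2267 → Jul 10, 2267: 30 days (June has 30).
Jul 10, 2267 → Aug 10, 2267: 31 days (July has 31).
Aug 10, 2267 → Sep 10, 2267: 31 days (August has 31).
Sep 10, 2267 → Oct 10, 2267: 30 days (September has 30).
Oct 10, 2267 → Nov 10, 2267: 31 days (October has 31).
Nov 10, 2267 → Nov 16, 2267: 6 days.
Total: 5058 days.

5058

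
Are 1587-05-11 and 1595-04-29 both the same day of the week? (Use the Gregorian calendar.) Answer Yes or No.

No

From May 11, 1587 to Apr 29, 1595 is 2910 days.
2910 mod 7 = 5, so they are different weekdays.
(May 11, 1587 is a Monday; Apr 29, 1595 is a Saturday.)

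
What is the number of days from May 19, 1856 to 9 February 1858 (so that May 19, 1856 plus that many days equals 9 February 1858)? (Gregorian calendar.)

631

May 19, 1856 → May 19, 1857: 365 days.
May 19, 1857 → Jun 19, 1857: 31 days (May has 31).
Jun 19, 1857 → Jul 19, 1857: 30 days (June has 30).
Jul 19, 1857 → Aug 19, 1857: 31 days (July has 31).
Aug 19, 1857 → Sep 19, 1857: 31 days (August has 31).
Sep 19, 1857 → Oct 19, 1857: 30 days (September has 30).
Oct 19, 1857 → Nov 19, 1857: 31 days (October has 31).
Nov 19, 1857 → Dec 19, 1857: 30 days (November has 30).
Dec 19, 1857 → Jan 19, 1858: 31 days (December has 31).
Jan 19, 1858 → Feb 9, 1858: 21 days.
Total: 631 days.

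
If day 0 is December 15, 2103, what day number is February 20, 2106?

Dec 15, 2103 → Dec 15, 2104: 366 days (Feb 29, 2104 is in that span).
Dec 15, 2104 → Dec 15, 2105: 365 days.
Dec 15, 2105 → Jan 15, 2106: 31 days (December has 31).
Jan 15, 2106 → Feb 15, 2106: 31 days (January has 31).
Feb 15, 2106 → Feb 20, 2106: 5 days.
Total: 798 days.

798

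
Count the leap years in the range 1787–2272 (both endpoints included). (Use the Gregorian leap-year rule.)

118

Multiples of 4 in [1787,2272]: 122.
Of those, multiples of 100: 5 (not leap unless ÷400).
Multiples of 400: 1.
Leap years = 122 − 5 + 1 = 118.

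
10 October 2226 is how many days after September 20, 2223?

1116

Sep 20, 2223 → Sep 20, 2224: 366 days (Feb 29, 2224 is in that span).
Sep 20, 2224 → Sep 20, 2225: 365 days.
Sep 20, 2225 → Oct 20, 2225: 30 days (September has 30).
Oct 20, 2225 → Nov 20, 2225: 31 days (October has 31).
Nov 20, 2225 → Dec 20, 2225: 30 days (November has 30).
Dec 20, 2225 → Jan 20, 2226: 31 days (December has 31).
Jan 20, 2226 → Feb 20, 2226: 31 days (January has 31).
Feb 20, 2226 → Mar 20, 2226: 28 days (February has 28).
Mar 20, 2226 → Apr 20, 2226: 31 days (March has 31).
Apr 20, 2226 → May 20, 2226: 30 days (April has 30).
May 20, 2226 → Jun 20, 2226: 31 days (May has 31).
Jun 20, 2226 → Jul 20, 2226: 30 days (June has 30).
Jul 20, 2226 → Aug 20, 2226: 31 days (July has 31).
Aug 20, 2226 → Sep 20, 2226: 31 days (August has 31).
Sep 20, 2226 → Oct 10, 2226: 20 days.
Total: 1116 days.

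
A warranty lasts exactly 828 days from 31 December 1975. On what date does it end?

+366 (one year; includes Feb 29, 1976) → Dec 31, 1976 (462 left).
+365 (one year) → Dec 31, 1977 (97 left).
Dec has 31 days: +1 → Jan 1, 1978 (96 left).
Jan has 31 days: +31 → Feb 1, 1978 (65 left).
Feb has 28 days: +28 → Mar 1, 1978 (37 left).
Mar has 31 days: +31 → Apr 1, 1978 (6 left).
+6 → Apr 7, 1978.

April 7, 1978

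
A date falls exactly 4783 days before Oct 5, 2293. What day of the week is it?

First find the weekday of Oct 5, 2293. Doomsday rule: the anchor day for the 2200s is Friday. For year 93: 93÷12 = 7 r 9, and 9÷4 = 2, so 7+9+2 = 18.
Friday + 18 ≡ Tuesday — that's 2293's doomsday.
In October the doomsday date is Oct 10.
Oct 5 is 5 days before Oct 10; 5 mod 7 = 5, so Tuesday − 5 = Thursday.
4783 mod 7 = 2, so 4783 days before a Thursday is Thursday − 2 = Tuesday.

Tuesday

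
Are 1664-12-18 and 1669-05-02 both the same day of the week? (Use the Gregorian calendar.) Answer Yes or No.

From Dec 18, 1664 to May 2, 1669 is 1596 days.
1596 mod 7 = 0, so they are the same weekday.
(Dec 18, 1664 is a Thursday; May 2, 1669 is a Thursday.)

Yes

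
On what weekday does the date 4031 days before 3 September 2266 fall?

Tuesday

First find the weekday of Sep 3, 2266. Doomsday rule: the anchor day for the 2200s is Friday. For year 66: 66÷12 = 5 r 6, and 6÷4 = 1, so 5+6+1 = 12.
Friday + 12 ≡ Wednesday — that's 2266's doomsday.
In September the doomsday date is Sep 5.
Sep 3 is 2 days before Sep 5; 2 mod 7 = 2, so Wednesday − 2 = Monday.
4031 mod 7 = 6, so 4031 days before a Monday is Monday − 6 = Tuesday.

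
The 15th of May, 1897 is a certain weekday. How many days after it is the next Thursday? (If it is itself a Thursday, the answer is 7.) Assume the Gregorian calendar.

5

May 15, 1897 is a Saturday.
From Saturday to the next Thursday is 5 days.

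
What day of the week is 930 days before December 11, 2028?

First find the weekday of Dec 11, 2028. Doomsday rule: the anchor day for the 2000s is Tuesday. For year 28: 28÷12 = 2 r 4, and 4÷4 = 1, so 2+4+1 = 7.
Tuesday + 7 ≡ Tuesday — that's 2028's doomsday.
In December the doomsday date is Dec 12.
Dec 11 is 1 day before Dec 12; 1 mod 7 = 1, so Tuesday − 1 = Monday.
930 mod 7 = 6, so 930 days before a Monday is Monday − 6 = Tuesday.

Tuesday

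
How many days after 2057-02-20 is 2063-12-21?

Feb 20, 2057 → Feb 20, 2058: 365 days.
Feb 20, 2058 → Feb 20, 2059: 365 days.
Feb 20, 2059 → Feb 20, 2060: 365 days.
Feb 20, 2060 → Feb 20, 2061: 366 days (Feb 29, 2060 is in that span).
Feb 20, 2061 → Feb 20, 2062: 365 days.
Feb 20, 2062 → Feb 20, 2063: 365 days.
Feb 20, 2063 → Mar 20, 2063: 28 days (February has 28).
Mar 20, 2063 → Apr 20, 2063: 31 days (March has 31).
Apr 20, 2063 → May 20, 2063: 30 days (April has 30).
May 20, 2063 → Jun 20, 2063: 31 days (May has 31).
Jun 20, 2063 → Jul 20, 2063: 30 days (June has 30).
Jul 20, 2063 → Aug 20, 2063: 31 days (July has 31).
Aug 20, 2063 → Sep 20, 2063: 31 days (August has 31).
Sep 20, 2063 → Oct 20, 2063: 30 days (September has 30).
Oct 20, 2063 → Nov 20, 2063: 31 days (October has 31).
Nov 20, 2063 → Dec 20, 2063: 30 days (November has 30).
Dec 20, 2063 → Dec 21, 2063: 1 days.
Total: 2495 days.

2495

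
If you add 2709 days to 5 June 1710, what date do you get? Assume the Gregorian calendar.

November 4, 1717

+365 (one year) → Jun 5, 1711 (2344 left).
+366 (one year; includes Feb 29, 1712) → Jun 5, 1712 (1978 left).
+365 (one year) → Jun 5, 1713 (1613 left).
+365 (one year) → Jun 5, 1714 (1248 left).
+365 (one year) → Jun 5, 1715 (883 left).
+366 (one year; includes Feb 29, 1716) → Jun 5, 1716 (517 left).
+365 (one year) → Jun 5, 1717 (152 left).
Jun has 30 days: +26 → Jul 1, 1717 (126 left).
Jul has 31 days: +31 → Aug 1, 1717 (95 left).
Aug has 31 days: +31 → Sep 1, 1717 (64 left).
Sep has 30 days: +30 → Oct 1, 1717 (34 left).
Oct has 31 days: +31 → Nov 1, 1717 (3 left).
+3 → Nov 4, 1717.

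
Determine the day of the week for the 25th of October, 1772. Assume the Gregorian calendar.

Sunday

Doomsday rule: the anchor day for the 1700s is Sunday. For year 72: 72÷12 = 6 r 0, and 0÷4 = 0, so 6+0+0 = 6.
Sunday + 6 ≡ Saturday — that's 1772's doomsday.
In October the doomsday date is Oct 10.
Oct 25 is 15 days after Oct 10; 15 mod 7 = 1, so Saturday + 1 = Sunday.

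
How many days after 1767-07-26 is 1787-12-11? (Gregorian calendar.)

Jul 26, 1767 → Jul 26, 1768: 366 days (Feb 29, 1768 is in that span).
Jul 26, 1768 → Jul 26, 1769: 365 days.
Jul 26, 1769 → Jul 26, 1770: 365 days.
Jul 26, 1770 → Jul 26, 1771: 365 days.
Jul 26, 1771 → Jul 26, 1772: 366 days (Feb 29, 1772 is in that span).
Jul 26, 1772 → Jul 26, 1773: 365 days.
Jul 26, 1773 → Jul 26, 1774: 365 days.
Jul 26, 1774 → Jul 26, 1775: 365 days.
Jul 26, 1775 → Jul 26, 1776: 366 days (Feb 29, 1776 is in that span).
Jul 26, 1776 → Jul 26, 1777: 365 days.
Jul 26, 1777 → Jul 26, 1778: 365 days.
Jul 26, 1778 → Jul 26, 1779: 365 days.
Jul 26, 1779 → Jul 26, 1780: 366 days (Feb 29, 1780 is in that span).
Jul 26, 1780 → Jul 26, 1781: 365 days.
Jul 26, 1781 → Jul 26, 1782: 365 days.
Jul 26, 1782 → Jul 26, 1783: 365 days.
Jul 26, 1783 → Jul 26, 1784: 366 days (Feb 29, 1784 is in that span).
Jul 26, 1784 → Jul 26, 1785: 365 days.
Jul 26, 1785 → Jul 26, 1786: 365 days.
Jul 26, 1786 → Jul 26, 1787: 365 days.
Jul 26, 1787 → Aug 26, 1787: 31 days (July has 31).
Aug 26, 1787 → Sep 26, 1787: 31 days (August has 31).
Sep 26, 1787 → Oct 26, 1787: 30 days (September has 30).
Oct 26, 1787 → Nov 26, 1787: 31 days (October has 31).
Nov 26, 1787 → Dec 11, 1787: 15 days.
Total: 7443 days.

7443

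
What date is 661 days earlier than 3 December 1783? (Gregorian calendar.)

−365 (one year) → Dec 3, 1782 (296 left).
−3 → Nov 30, 1782 (end of Nov, 30 days; 293 left).
−30 → Oct 31, 1782 (end of Oct, 31 days; 263 left).
−31 → Sep 30, 1782 (end of Sep, 30 days; 232 left).
−30 → Aug 31, 1782 (end of Aug, 31 days; 202 left).
−31 → Jul 31, 1782 (end of Jul, 31 days; 171 left).
−31 → Jun 30, 1782 (end of Jun, 30 days; 140 left).
−30 → May 31, 1782 (end of May, 31 days; 110 left).
−31 → Apr 30, 1782 (end of Apr, 30 days; 79 left).
−30 → Mar 31, 1782 (end of Mar, 31 days; 49 left).
−31 → Feb 28, 1782 (end of Feb, 28 days; 18 left).
−18 → Feb 10, 1782.

February 10, 1782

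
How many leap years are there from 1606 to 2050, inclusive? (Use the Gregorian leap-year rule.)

108

Multiples of 4 in [1606,2050]: 111.
Of those, multiples of 100: 4 (not leap unless ÷400).
Multiples of 400: 1.
Leap years = 111 − 4 + 1 = 108.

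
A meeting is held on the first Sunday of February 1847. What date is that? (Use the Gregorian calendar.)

February 7, 1847

February 1, 1847 is a Monday.
The first Sunday is therefore February 7 (6 days later).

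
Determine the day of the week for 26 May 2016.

Thursday

Doomsday rule: the anchor day for the 2000s is Tuesday. For year 16: 16÷12 = 1 r 4, and 4÷4 = 1, so 1+4+1 = 6.
Tuesday + 6 ≡ Monday — that's 2016's doomsday.
In May the doomsday date is May 9.
May 26 is 17 days after May 9; 17 mod 7 = 3, so Monday + 3 = Thursday.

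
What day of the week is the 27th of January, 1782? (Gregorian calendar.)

Doomsday rule: the anchor day for the 1700s is Sunday. For year 82: 82÷12 = 6 r 10, and 10÷4 = 2, so 6+10+2 = 18.
Sunday + 18 ≡ Thursday — that's 1782's doomsday.
In January the doomsday date is Jan 3 (1782 is not a leap year).
Jan 27 is 24 days after Jan 3; 24 mod 7 = 3, so Thursday + 3 = Sunday.

Sunday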